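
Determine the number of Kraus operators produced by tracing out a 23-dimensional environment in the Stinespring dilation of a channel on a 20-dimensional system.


Tracing out the environment in an orthonormal basis {|i>_E} gives Kraus operators K_i = <i|_E U |0>_E.
Number of Kraus operators = dim(H_env) = d_env
= 23

23


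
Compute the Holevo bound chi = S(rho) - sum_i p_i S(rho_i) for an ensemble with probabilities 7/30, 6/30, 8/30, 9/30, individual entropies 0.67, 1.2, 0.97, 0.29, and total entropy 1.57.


chi = S(rho) - sum_i p_i * S(rho_i)
Weighted entropy = 7/30 * 0.67 + 6/30 * 1.2 + 8/30 * 0.97 + 9/30 * 0.29
= 0.7420
chi = 1.57 - 0.7420
= 0.8280

0.8280


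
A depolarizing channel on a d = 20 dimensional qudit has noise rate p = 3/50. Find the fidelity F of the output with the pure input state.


F = (1-p) + p/d
= (1 - 0.0600) + 0.0600/20
= 0.9400 + 0.0030
= 0.9430

0.9430


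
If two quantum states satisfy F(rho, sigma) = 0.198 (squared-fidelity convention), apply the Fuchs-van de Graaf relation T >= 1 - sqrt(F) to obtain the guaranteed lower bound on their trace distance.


Fuchs-van de Graaf (squared-fidelity convention): 1 - sqrt(F) <= T <= sqrt(1 - F).
Lower bound: T >= 1 - sqrt(F)
sqrt(F) = sqrt(0.198) = 0.4450
T >= 1 - 0.4450
T >= 0.5550

0.5550


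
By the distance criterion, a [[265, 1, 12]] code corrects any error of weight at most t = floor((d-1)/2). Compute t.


Code parameters: [[265, 1, 12]], distance d = 12.
Number of correctable errors = floor((d-1)/2)
= floor((12 - 1)/2)
= floor(11/2)
= 5

5


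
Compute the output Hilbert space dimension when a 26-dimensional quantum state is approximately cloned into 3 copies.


Output space = H^(tensor 3) where dim(H) = 26
dim = 26^3
= 676 (after 2 factors)
= 17576 (after 3 factors)
= 17576

17576


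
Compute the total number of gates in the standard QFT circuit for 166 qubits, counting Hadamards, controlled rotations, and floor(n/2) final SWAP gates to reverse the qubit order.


Hadamard gates: 166
Controlled rotations: n*(n-1)/2 = 166*165/2 = 13695
SWAP gates: floor(n/2) = floor(166/2) = 83
Total = 166 + 13695 + 83
= 13944

13944


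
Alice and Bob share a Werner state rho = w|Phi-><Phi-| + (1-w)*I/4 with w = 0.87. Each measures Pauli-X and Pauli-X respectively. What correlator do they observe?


|Phi-> = (|00> - |11>)/sqrt(2)
For the pure Bell state, <X_A X_B> = -1 (Bell-state Pauli correlator).
The maximally-mixed part I/4 has tr(I/4 * P tensor P) = 0 for any traceless Pauli P.
So <X_A X_B>_rho = w * (-1) + (1 - w) * 0
= 0.87 * (-1)
= -0.8700

-0.8700


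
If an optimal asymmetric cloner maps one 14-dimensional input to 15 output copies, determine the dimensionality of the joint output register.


Output space = H^(tensor 15) where dim(H) = 14
dim = 14^15
= 196 (after 2 factors)
= 2744 (after 3 factors)
= 38416 (after 4 factors)
= 537824 (after 5 factors)
= 7529536 (after 6 factors)
= 105413504 (after 7 factors)
= 1475789056 (after 8 factors)
= 20661046784 (after 9 factors)
= 289254654976 (after 10 factors)
= 4049565169664 (after 11 factors)
= 56693912375296 (after 12 factors)
= 793714773254144 (after 13 factors)
= 11112006825558016 (after 14 factors)
= 155568095557812224 (after 15 factors)
= 155568095557812224

155568095557812224


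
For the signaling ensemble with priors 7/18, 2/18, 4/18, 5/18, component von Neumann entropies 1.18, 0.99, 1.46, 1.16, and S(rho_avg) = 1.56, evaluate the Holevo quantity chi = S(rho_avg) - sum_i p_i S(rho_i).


chi = S(rho) - sum_i p_i * S(rho_i)
Weighted entropy = 7/18 * 1.18 + 2/18 * 0.99 + 4/18 * 1.46 + 5/18 * 1.16
= 1.2156
chi = 1.56 - 1.2156
= 0.3444

0.3444


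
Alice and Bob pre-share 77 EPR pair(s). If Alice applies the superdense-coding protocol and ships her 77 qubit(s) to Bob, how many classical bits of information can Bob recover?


Superdense coding allows 2 classical bits per shared entangled pair.
77 pair(s) -> 2 * 77 = 154 classical bits

154


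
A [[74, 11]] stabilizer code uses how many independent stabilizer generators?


For an [[n,k]] stabilizer code:
Number of stabilizer generators = n - k
= 74 - 11
= 63

63


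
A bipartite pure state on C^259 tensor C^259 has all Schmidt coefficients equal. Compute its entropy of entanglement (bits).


For a maximally entangled state in d x d:
S = log2(d) = log2(259)
= 8.0168

8.0168


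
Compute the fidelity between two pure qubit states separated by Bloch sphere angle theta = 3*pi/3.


For states separated by angle theta on Bloch sphere:
F = cos^2(theta/2)
theta = 3*pi/3 = 3.1416
theta/2 = 1.5708
cos(theta/2) = 0.0000
F = 0.0000

0.0000


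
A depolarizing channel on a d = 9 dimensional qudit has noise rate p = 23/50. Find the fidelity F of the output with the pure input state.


F = (1-p) + p/d
= (1 - 0.4600) + 0.4600/9
= 0.5400 + 0.0511
= 0.5911

0.5911


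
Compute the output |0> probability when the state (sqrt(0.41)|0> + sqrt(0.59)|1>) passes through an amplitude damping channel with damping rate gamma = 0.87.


For amplitude damping with parameter gamma on state sqrt(a)|0> + sqrt(b)|1>:
alpha^2 = 0.41, beta^2 = 0.59
P(|0>) = alpha^2 + gamma * beta^2
= 0.41 + 0.87 * 0.59
= 0.41 + 0.5133
= 0.9233

0.9233


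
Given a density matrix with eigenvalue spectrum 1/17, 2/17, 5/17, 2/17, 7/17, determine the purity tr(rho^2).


tr(rho^2) = sum of eigenvalues squared
= (1/17)^2 + (2/17)^2 + (5/17)^2 + (2/17)^2 + (7/17)^2
= (1 + 4 + 25 + 4 + 49) / 289
= 83/289
= 0.2872

0.2872


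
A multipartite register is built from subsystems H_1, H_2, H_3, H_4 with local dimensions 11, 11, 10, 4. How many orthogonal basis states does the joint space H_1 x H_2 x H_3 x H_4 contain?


dim(H_1 x H_2 x H_3 x H_4) = 11 * 11 * 10 * 4
= 121 * 10 * 4
= 1210 * 4
= 4840

4840


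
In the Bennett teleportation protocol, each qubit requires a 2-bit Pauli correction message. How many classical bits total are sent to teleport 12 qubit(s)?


Quantum teleportation requires 2 classical bits per qubit teleported.
12 qubit(s) -> 2 * 12 = 24 classical bits

24


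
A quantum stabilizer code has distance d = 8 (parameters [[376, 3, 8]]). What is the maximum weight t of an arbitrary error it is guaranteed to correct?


Code parameters: [[376, 3, 8]], distance d = 8.
Number of correctable errors = floor((d-1)/2)
= floor((8 - 1)/2)
= floor(7/2)
= 3

3


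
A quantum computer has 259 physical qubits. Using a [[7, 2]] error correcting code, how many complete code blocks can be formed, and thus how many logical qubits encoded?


Each code block uses 7 physical qubits for 2 logical qubit(s).
Number of complete blocks = floor(259 / 7) = 37
Logical qubits = 37 * 2
= 74

74


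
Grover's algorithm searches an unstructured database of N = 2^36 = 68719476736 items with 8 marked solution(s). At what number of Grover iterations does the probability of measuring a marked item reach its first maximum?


After j Grover iterations the success probability is P(j) = sin^2((2j+1)*theta), where sin(theta) = sqrt(k/N).
N = 2^36 = 68719476736, k = 8
sin(theta) = sqrt(k/N) = 1.078959322e-05
theta = arcsin(sqrt(k/N)) = 1.078959322e-05 rad
P(j) reaches its first maximum when (2j+1)*theta is as close as possible to pi/2, i.e. j = round(pi/(4*theta) - 1/2).
pi/(4*theta) - 1/2 = 72791.6941
(For comparison, the common estimate pi/4 * sqrt(N/k) = 72792.1941; the exact maximiser is used here.)
Optimal iterations = 72792

72792


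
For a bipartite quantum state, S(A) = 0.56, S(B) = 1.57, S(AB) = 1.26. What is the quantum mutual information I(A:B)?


I(A:B) = S(A) + S(B) - S(AB)
= 0.56 + 1.57 - 1.26
= 0.8700

0.8700


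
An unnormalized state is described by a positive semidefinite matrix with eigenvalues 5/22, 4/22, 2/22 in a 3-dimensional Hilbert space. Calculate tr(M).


tr(M) = sum of eigenvalues
= 5/22 + 4/22 + 2/22
= 11/22
= 0.5000

0.5000


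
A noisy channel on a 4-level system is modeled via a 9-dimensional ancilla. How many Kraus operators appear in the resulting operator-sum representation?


Tracing out the environment in an orthonormal basis {|i>_E} gives Kraus operators K_i = <i|_E U |0>_E.
Number of Kraus operators = dim(H_env) = d_env
= 9

9


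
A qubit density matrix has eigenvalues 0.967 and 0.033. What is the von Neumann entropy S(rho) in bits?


S = -p*log2(p) - (1-p)*log2(1-p)
p = 0.9670, 1-p = 0.0330
= -0.9670 * log2(0.9670) - 0.0330 * log2(0.0330)
= -(-0.0468) - (-0.1624)
= 0.2092

0.2092


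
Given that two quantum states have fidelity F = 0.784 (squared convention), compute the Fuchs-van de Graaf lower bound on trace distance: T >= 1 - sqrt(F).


Fuchs-van de Graaf (squared-fidelity convention): 1 - sqrt(F) <= T <= sqrt(1 - F).
Lower bound: T >= 1 - sqrt(F)
sqrt(F) = sqrt(0.784) = 0.8854
T >= 1 - 0.8854
T >= 0.1146

0.1146


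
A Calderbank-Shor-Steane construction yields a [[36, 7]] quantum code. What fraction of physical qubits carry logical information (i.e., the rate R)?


Code rate R = k/n
= 7/36
= 0.1944

0.1944


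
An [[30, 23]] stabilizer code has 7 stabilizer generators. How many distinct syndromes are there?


Each stabilizer generator gives a binary (+1 or -1) measurement outcome.
With 7 independent generators:
Total syndromes = 2^7
= 128

128


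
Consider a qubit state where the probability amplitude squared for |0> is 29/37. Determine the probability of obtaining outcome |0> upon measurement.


|alpha|^2 = 29/37 = 0.7838
|beta|^2 = 1 - 29/37 = 8/37 = 0.2162
P(|0>) = |alpha|^2 = 0.7838

0.7838


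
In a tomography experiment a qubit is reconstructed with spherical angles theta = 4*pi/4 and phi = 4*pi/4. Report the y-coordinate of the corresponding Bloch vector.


theta = 3.1416, phi = 3.1416
r_y = sin(theta)*sin(phi) = 0.0000 * 0.0000
r_y = 0.0000

0.0000


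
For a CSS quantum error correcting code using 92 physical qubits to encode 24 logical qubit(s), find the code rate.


Code rate R = k/n
= 24/92
= 0.2609

0.2609


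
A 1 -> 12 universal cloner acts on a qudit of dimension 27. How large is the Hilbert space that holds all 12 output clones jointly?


Output space = H^(tensor 12) where dim(H) = 27
dim = 27^12
= 729 (after 2 factors)
= 19683 (after 3 factors)
= 531441 (after 4 factors)
= 14348907 (after 5 factors)
= 387420489 (after 6 factors)
= 10460353203 (after 7 factors)
= 282429536481 (after 8 factors)
= 7625597484987 (after 9 factors)
= 205891132094649 (after 10 factors)
= 5559060566555523 (after 11 factors)
= 150094635296999121 (after 12 factors)
= 150094635296999121

150094635296999121


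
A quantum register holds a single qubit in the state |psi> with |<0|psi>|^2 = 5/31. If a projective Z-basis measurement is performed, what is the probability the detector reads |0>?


|alpha|^2 = 5/31 = 0.1613
|beta|^2 = 1 - 5/31 = 26/31 = 0.8387
P(|0>) = |alpha|^2 = 0.1613

0.1613


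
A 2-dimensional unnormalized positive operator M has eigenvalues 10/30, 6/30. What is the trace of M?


tr(M) = sum of eigenvalues
= 10/30 + 6/30
= 16/30
= 0.5333

0.5333


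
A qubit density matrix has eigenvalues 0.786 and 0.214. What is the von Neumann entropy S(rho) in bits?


S = -p*log2(p) - (1-p)*log2(1-p)
p = 0.7860, 1-p = 0.2140
= -0.7860 * log2(0.7860) - 0.2140 * log2(0.2140)
= -(-0.2731) - (-0.4760)
= 0.7491

0.7491


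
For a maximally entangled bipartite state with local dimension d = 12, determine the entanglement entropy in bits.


For a maximally entangled state in d x d:
S = log2(d) = log2(12)
= 3.5850

3.5850


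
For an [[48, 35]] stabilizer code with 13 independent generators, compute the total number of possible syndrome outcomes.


Each stabilizer generator gives a binary (+1 or -1) measurement outcome.
With 13 independent generators:
Total syndromes = 2^13
= 8192

8192


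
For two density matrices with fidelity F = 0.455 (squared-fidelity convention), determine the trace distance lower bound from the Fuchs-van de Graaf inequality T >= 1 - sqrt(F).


Fuchs-van de Graaf (squared-fidelity convention): 1 - sqrt(F) <= T <= sqrt(1 - F).
Lower bound: T >= 1 - sqrt(F)
sqrt(F) = sqrt(0.455) = 0.6745
T >= 1 - 0.6745
T >= 0.3255

0.3255


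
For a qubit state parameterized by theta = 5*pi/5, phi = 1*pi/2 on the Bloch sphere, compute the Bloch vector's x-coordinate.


theta = 3.1416, phi = 1.5708
r_x = sin(theta)*cos(phi) = 0.0000 * 0.0000
r_x = 0.0000

0.0000


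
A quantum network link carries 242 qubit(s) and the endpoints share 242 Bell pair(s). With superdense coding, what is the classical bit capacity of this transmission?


Superdense coding allows 2 classical bits per shared entangled pair.
242 pair(s) -> 2 * 242 = 484 classical bits

484


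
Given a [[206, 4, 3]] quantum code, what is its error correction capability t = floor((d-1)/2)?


Code parameters: [[206, 4, 3]], distance d = 3.
Number of correctable errors = floor((d-1)/2)
= floor((3 - 1)/2)
= floor(2/2)
= 1

1


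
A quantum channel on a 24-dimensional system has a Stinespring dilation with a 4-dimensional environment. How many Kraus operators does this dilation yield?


Tracing out the environment in an orthonormal basis {|i>_E} gives Kraus operators K_i = <i|_E U |0>_E.
Number of Kraus operators = dim(H_env) = d_env
= 4

4


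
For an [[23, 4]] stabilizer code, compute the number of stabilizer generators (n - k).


For an [[n,k]] stabilizer code:
Number of stabilizer generators = n - k
= 23 - 4
= 19

19


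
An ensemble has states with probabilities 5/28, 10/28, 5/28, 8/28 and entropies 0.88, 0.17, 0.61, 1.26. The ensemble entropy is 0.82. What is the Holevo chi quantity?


chi = S(rho) - sum_i p_i * S(rho_i)
Weighted entropy = 5/28 * 0.88 + 10/28 * 0.17 + 5/28 * 0.61 + 8/28 * 1.26
= 0.6868
chi = 0.82 - 0.6868
= 0.1332

0.1332


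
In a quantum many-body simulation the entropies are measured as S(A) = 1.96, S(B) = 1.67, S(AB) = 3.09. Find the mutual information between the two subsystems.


I(A:B) = S(A) + S(B) - S(AB)
= 1.96 + 1.67 - 3.09
= 0.5400

0.5400


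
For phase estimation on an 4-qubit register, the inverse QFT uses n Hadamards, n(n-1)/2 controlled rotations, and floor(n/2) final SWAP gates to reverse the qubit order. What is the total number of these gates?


Hadamard gates: 4
Controlled rotations: n*(n-1)/2 = 4*3/2 = 6
SWAP gates: floor(n/2) = floor(4/2) = 2
Total = 4 + 6 + 2
= 12

12


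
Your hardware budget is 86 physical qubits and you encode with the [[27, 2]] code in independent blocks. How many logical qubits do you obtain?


Each code block uses 27 physical qubits for 2 logical qubit(s).
Number of complete blocks = floor(86 / 27) = 3
Logical qubits = 3 * 2
= 6

6


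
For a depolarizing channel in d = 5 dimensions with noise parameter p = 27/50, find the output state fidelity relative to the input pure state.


F = (1-p) + p/d
= (1 - 0.5400) + 0.5400/5
= 0.4600 + 0.1080
= 0.5680

0.5680


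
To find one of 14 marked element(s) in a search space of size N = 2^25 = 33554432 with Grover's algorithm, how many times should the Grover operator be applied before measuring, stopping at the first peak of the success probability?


After j Grover iterations the success probability is P(j) = sin^2((2j+1)*theta), where sin(theta) = sqrt(k/N).
N = 2^25 = 33554432, k = 14
sin(theta) = sqrt(k/N) = 0.0006459353787
theta = arcsin(sqrt(k/N)) = 0.0006459354236 rad
P(j) reaches its first maximum when (2j+1)*theta is as close as possible to pi/2, i.e. j = round(pi/(4*theta) - 1/2).
pi/(4*theta) - 1/2 = 1215.4082
(For comparison, the common estimate pi/4 * sqrt(N/k) = 1215.9083; the exact maximiser is used here.)
Optimal iterations = 1215

1215


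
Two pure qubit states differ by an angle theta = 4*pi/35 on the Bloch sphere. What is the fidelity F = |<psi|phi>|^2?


For states separated by angle theta on Bloch sphere:
F = cos^2(theta/2)
theta = 4*pi/35 = 0.3590
theta/2 = 0.1795
cos(theta/2) = 0.9839
F = 0.9681

0.9681


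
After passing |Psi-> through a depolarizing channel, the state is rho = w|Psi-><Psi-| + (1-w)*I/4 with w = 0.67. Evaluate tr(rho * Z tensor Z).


|Psi-> = (|01> - |10>)/sqrt(2)
For the pure Bell state, <Z_A Z_B> = -1 (Bell-state Pauli correlator).
The maximally-mixed part I/4 has tr(I/4 * P tensor P) = 0 for any traceless Pauli P.
So <Z_A Z_B>_rho = w * (-1) + (1 - w) * 0
= 0.67 * (-1)
= -0.6700

-0.6700


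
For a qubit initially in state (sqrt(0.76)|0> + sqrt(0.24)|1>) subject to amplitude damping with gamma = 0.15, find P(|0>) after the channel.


For amplitude damping with parameter gamma on state sqrt(a)|0> + sqrt(b)|1>:
alpha^2 = 0.76, beta^2 = 0.24
P(|0>) = alpha^2 + gamma * beta^2
= 0.76 + 0.15 * 0.24
= 0.76 + 0.0360
= 0.7960

0.7960


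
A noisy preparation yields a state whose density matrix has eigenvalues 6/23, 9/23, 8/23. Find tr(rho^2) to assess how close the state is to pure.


tr(rho^2) = sum of eigenvalues squared
= (6/23)^2 + (9/23)^2 + (8/23)^2
= (36 + 81 + 64) / 529
= 181/529
= 0.3422

0.3422


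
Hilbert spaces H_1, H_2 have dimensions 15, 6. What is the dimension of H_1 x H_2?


dim(H_1 x H_2) = 15 * 6
= 90

90


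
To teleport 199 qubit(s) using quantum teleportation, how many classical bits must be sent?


Quantum teleportation requires 2 classical bits per qubit teleported.
199 qubit(s) -> 2 * 199 = 398 classical bits

398


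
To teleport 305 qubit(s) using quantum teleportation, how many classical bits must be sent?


Quantum teleportation requires 2 classical bits per qubit teleported.
305 qubit(s) -> 2 * 305 = 610 classical bits

610


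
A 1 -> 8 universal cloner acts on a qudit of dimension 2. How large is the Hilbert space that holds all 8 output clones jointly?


Output space = H^(tensor 8) where dim(H) = 2
dim = 2^8
= 4 (after 2 factors)
= 8 (after 3 factors)
= 16 (after 4 factors)
= 32 (after 5 factors)
= 64 (after 6 factors)
= 128 (after 7 factors)
= 256 (after 8 factors)
= 256

256


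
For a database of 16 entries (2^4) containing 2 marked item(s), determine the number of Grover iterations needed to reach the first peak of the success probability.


After j Grover iterations the success probability is P(j) = sin^2((2j+1)*theta), where sin(theta) = sqrt(k/N).
N = 2^4 = 16, k = 2
sin(theta) = sqrt(k/N) = 0.3535533906
theta = arcsin(sqrt(k/N)) = 0.3613671239 rad
P(j) reaches its first maximum when (2j+1)*theta is as close as possible to pi/2, i.e. j = round(pi/(4*theta) - 1/2).
pi/(4*theta) - 1/2 = 1.6734
(For comparison, the common estimate pi/4 * sqrt(N/k) = 2.2214; the exact maximiser is used here.)
Optimal iterations = 2

2


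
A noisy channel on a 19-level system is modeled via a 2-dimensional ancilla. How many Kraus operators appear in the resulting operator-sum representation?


Tracing out the environment in an orthonormal basis {|i>_E} gives Kraus operators K_i = <i|_E U |0>_E.
Number of Kraus operators = dim(H_env) = d_env
= 2

2


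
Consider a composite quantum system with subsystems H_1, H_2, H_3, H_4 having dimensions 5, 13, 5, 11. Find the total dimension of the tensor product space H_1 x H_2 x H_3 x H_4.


dim(H_1 x H_2 x H_3 x H_4) = 5 * 13 * 5 * 11
= 65 * 5 * 11
= 325 * 11
= 3575

3575


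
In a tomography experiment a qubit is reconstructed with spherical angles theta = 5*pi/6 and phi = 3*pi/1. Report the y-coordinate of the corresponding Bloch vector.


theta = 2.6180, phi = 9.4248
r_y = sin(theta)*sin(phi) = 0.5000 * 0.0000
r_y = 0.0000

0.0000


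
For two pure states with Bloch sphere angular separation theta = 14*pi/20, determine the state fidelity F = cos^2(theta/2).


For states separated by angle theta on Bloch sphere:
F = cos^2(theta/2)
theta = 14*pi/20 = 2.1991
theta/2 = 1.0996
cos(theta/2) = 0.4540
F = 0.2061

0.2061


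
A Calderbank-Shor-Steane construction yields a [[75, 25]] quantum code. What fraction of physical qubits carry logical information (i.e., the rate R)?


Code rate R = k/n
= 25/75
= 0.3333

0.3333


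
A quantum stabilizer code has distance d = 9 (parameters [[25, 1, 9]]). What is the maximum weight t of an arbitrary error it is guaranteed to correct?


Code parameters: [[25, 1, 9]], distance d = 9.
Number of correctable errors = floor((d-1)/2)
= floor((9 - 1)/2)
= floor(8/2)
= 4

4


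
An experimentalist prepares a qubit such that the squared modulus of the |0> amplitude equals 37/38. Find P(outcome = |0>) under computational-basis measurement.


|alpha|^2 = 37/38 = 0.9737
|beta|^2 = 1 - 37/38 = 1/38 = 0.0263
P(|0>) = |alpha|^2 = 0.9737

0.9737


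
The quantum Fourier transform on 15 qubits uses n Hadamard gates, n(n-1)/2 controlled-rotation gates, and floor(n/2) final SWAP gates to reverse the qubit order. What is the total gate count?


Hadamard gates: 15
Controlled rotations: n*(n-1)/2 = 15*14/2 = 105
SWAP gates: floor(n/2) = floor(15/2) = 7
Total = 15 + 105 + 7
= 127

127


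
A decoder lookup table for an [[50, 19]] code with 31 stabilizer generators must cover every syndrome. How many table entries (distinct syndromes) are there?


Each stabilizer generator gives a binary (+1 or -1) measurement outcome.
With 31 independent generators:
Total syndromes = 2^31
= 2147483648

2147483648


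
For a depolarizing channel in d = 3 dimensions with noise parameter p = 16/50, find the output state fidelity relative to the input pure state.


F = (1-p) + p/d
= (1 - 0.3200) + 0.3200/3
= 0.6800 + 0.1067
= 0.7867

0.7867


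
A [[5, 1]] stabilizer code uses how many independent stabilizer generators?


For an [[n,k]] stabilizer code:
Number of stabilizer generators = n - k
= 5 - 1
= 4

4


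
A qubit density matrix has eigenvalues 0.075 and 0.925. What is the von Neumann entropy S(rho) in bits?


S = -p*log2(p) - (1-p)*log2(1-p)
p = 0.0750, 1-p = 0.9250
= -0.0750 * log2(0.0750) - 0.9250 * log2(0.9250)
= -(-0.2803) - (-0.1040)
= 0.3843

0.3843


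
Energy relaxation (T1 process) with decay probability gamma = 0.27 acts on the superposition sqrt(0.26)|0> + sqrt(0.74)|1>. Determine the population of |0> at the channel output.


For amplitude damping with parameter gamma on state sqrt(a)|0> + sqrt(b)|1>:
alpha^2 = 0.26, beta^2 = 0.74
P(|0>) = alpha^2 + gamma * beta^2
= 0.26 + 0.27 * 0.74
= 0.26 + 0.1998
= 0.4598

0.4598


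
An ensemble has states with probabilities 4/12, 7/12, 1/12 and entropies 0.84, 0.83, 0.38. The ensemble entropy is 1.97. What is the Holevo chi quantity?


chi = S(rho) - sum_i p_i * S(rho_i)
Weighted entropy = 4/12 * 0.84 + 7/12 * 0.83 + 1/12 * 0.38
= 0.7958
chi = 1.97 - 0.7958
= 1.1742

1.1742


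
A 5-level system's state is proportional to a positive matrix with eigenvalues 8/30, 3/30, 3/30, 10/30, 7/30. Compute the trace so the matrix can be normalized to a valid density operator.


tr(M) = sum of eigenvalues
= 8/30 + 3/30 + 3/30 + 10/30 + 7/30
= 31/30
= 1.0333

1.0333


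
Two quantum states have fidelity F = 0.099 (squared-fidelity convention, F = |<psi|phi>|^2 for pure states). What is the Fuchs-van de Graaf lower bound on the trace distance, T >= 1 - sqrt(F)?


Fuchs-van de Graaf (squared-fidelity convention): 1 - sqrt(F) <= T <= sqrt(1 - F).
Lower bound: T >= 1 - sqrt(F)
sqrt(F) = sqrt(0.099) = 0.3146
T >= 1 - 0.3146
T >= 0.6854

0.6854


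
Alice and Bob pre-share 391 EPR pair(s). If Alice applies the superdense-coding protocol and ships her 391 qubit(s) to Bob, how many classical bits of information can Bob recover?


Superdense coding allows 2 classical bits per shared entangled pair.
391 pair(s) -> 2 * 391 = 782 classical bits

782


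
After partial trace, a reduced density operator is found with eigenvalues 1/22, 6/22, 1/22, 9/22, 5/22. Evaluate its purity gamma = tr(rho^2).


tr(rho^2) = sum of eigenvalues squared
= (1/22)^2 + (6/22)^2 + (1/22)^2 + (9/22)^2 + (5/22)^2
= (1 + 36 + 1 + 81 + 25) / 484
= 144/484
= 0.2975

0.2975


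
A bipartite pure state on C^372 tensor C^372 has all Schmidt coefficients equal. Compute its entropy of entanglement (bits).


For a maximally entangled state in d x d:
S = log2(d) = log2(372)
= 8.5392

8.5392


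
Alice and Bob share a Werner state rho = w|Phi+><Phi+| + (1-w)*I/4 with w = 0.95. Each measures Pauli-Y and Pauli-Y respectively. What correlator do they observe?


|Phi+> = (|00> + |11>)/sqrt(2)
For the pure Bell state, <Y_A Y_B> = -1 (Bell-state Pauli correlator).
The maximally-mixed part I/4 has tr(I/4 * P tensor P) = 0 for any traceless Pauli P.
So <Y_A Y_B>_rho = w * (-1) + (1 - w) * 0
= 0.95 * (-1)
= -0.9500

-0.9500


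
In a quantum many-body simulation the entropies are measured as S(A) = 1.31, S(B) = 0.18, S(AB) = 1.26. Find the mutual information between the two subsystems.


I(A:B) = S(A) + S(B) - S(AB)
= 1.31 + 0.18 - 1.26
= 0.2300

0.2300


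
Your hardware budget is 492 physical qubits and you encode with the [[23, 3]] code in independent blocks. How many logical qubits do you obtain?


Each code block uses 23 physical qubits for 3 logical qubit(s).
Number of complete blocks = floor(492 / 23) = 21
Logical qubits = 21 * 3
= 63

63


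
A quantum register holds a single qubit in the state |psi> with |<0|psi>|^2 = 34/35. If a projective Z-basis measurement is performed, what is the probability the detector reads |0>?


|alpha|^2 = 34/35 = 0.9714
|beta|^2 = 1 - 34/35 = 1/35 = 0.0286
P(|0>) = |alpha|^2 = 0.9714

0.9714


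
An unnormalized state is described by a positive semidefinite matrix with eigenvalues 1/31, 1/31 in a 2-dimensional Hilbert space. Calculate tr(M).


tr(M) = sum of eigenvalues
= 1/31 + 1/31
= 2/31
= 0.0645

0.0645


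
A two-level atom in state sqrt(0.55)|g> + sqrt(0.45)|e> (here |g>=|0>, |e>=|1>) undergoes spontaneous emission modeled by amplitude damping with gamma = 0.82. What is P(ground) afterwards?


For amplitude damping with parameter gamma on state sqrt(a)|0> + sqrt(b)|1>:
alpha^2 = 0.55, beta^2 = 0.45
P(|0>) = alpha^2 + gamma * beta^2
= 0.55 + 0.82 * 0.45
= 0.55 + 0.3690
= 0.9190

0.9190


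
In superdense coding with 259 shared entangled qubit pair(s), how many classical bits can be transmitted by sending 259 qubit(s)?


Superdense coding allows 2 classical bits per shared entangled pair.
259 pair(s) -> 2 * 259 = 518 classical bits

518


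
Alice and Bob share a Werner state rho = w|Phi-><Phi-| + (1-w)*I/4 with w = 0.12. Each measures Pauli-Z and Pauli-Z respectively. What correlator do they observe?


|Phi-> = (|00> - |11>)/sqrt(2)
For the pure Bell state, <Z_A Z_B> = +1 (Bell-state Pauli correlator).
The maximally-mixed part I/4 has tr(I/4 * P tensor P) = 0 for any traceless Pauli P.
So <Z_A Z_B>_rho = w * (+1) + (1 - w) * 0
= 0.12 * (+1)
= 0.1200

0.1200


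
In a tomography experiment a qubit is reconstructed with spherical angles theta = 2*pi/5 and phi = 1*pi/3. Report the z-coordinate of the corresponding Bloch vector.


theta = 1.2566, phi = 1.0472
r_z = cos(theta) = 0.3090

0.3090


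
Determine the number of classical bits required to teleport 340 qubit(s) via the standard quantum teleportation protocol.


Quantum teleportation requires 2 classical bits per qubit teleported.
340 qubit(s) -> 2 * 340 = 680 classical bits

680


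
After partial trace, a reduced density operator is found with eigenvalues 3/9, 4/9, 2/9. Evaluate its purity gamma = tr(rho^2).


tr(rho^2) = sum of eigenvalues squared
= (3/9)^2 + (4/9)^2 + (2/9)^2
= (9 + 16 + 4) / 81
= 29/81
= 0.3580

0.3580


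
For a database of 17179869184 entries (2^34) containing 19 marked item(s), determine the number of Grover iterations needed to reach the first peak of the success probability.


After j Grover iterations the success probability is P(j) = sin^2((2j+1)*theta), where sin(theta) = sqrt(k/N).
N = 2^34 = 17179869184, k = 19
sin(theta) = sqrt(k/N) = 3.325575976e-05
theta = arcsin(sqrt(k/N)) = 3.325575977e-05 rad
P(j) reaches its first maximum when (2j+1)*theta is as close as possible to pi/2, i.e. j = round(pi/(4*theta) - 1/2).
pi/(4*theta) - 1/2 = 23616.4063
(For comparison, the common estimate pi/4 * sqrt(N/k) = 23616.9063; the exact maximiser is used here.)
Optimal iterations = 23616

23616


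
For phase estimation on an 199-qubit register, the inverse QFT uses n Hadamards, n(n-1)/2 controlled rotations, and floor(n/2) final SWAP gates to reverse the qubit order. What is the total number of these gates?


Hadamard gates: 199
Controlled rotations: n*(n-1)/2 = 199*198/2 = 19701
SWAP gates: floor(n/2) = floor(199/2) = 99
Total = 199 + 19701 + 99
= 19999

19999


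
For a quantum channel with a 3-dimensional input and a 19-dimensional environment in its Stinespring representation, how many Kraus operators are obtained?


Tracing out the environment in an orthonormal basis {|i>_E} gives Kraus operators K_i = <i|_E U |0>_E.
Number of Kraus operators = dim(H_env) = d_env
= 19

19


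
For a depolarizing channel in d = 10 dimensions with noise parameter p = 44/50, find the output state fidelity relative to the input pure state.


F = (1-p) + p/d
= (1 - 0.8800) + 0.8800/10
= 0.1200 + 0.0880
= 0.2080

0.2080


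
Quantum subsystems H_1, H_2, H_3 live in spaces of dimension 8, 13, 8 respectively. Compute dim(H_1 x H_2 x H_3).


dim(H_1 x H_2 x H_3) = 8 * 13 * 8
= 104 * 8
= 832

832


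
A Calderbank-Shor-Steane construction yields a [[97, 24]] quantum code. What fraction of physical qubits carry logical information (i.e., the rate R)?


Code rate R = k/n
= 24/97
= 0.2474

0.2474


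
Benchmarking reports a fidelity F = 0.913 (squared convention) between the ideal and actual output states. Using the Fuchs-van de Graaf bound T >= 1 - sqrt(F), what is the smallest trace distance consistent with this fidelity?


Fuchs-van de Graaf (squared-fidelity convention): 1 - sqrt(F) <= T <= sqrt(1 - F).
Lower bound: T >= 1 - sqrt(F)
sqrt(F) = sqrt(0.913) = 0.9555
T >= 1 - 0.9555
T >= 0.0445

0.0445


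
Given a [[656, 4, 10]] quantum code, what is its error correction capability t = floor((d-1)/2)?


Code parameters: [[656, 4, 10]], distance d = 10.
Number of correctable errors = floor((d-1)/2)
= floor((10 - 1)/2)
= floor(9/2)
= 4

4


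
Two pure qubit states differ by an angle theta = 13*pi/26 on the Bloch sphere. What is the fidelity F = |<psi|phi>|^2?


For states separated by angle theta on Bloch sphere:
F = cos^2(theta/2)
theta = 13*pi/26 = 1.5708
theta/2 = 0.7854
cos(theta/2) = 0.7071
F = 0.5000

0.5000


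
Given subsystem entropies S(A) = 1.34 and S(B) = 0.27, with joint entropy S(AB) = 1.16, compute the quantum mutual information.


I(A:B) = S(A) + S(B) - S(AB)
= 1.34 + 0.27 - 1.16
= 0.4500

0.4500


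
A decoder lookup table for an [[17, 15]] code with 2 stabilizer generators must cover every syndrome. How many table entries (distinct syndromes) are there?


Each stabilizer generator gives a binary (+1 or -1) measurement outcome.
With 2 independent generators:
Total syndromes = 2^2
= 4

4


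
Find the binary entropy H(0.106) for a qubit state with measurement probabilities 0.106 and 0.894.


S = -p*log2(p) - (1-p)*log2(1-p)
p = 0.1060, 1-p = 0.8940
= -0.1060 * log2(0.1060) - 0.8940 * log2(0.8940)
= -(-0.3432) - (-0.1445)
= 0.4877

0.4877


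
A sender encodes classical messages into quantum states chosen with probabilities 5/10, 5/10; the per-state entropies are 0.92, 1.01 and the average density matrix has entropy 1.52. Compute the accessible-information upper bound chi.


chi = S(rho) - sum_i p_i * S(rho_i)
Weighted entropy = 5/10 * 0.92 + 5/10 * 1.01
= 0.9650
chi = 1.52 - 0.9650
= 0.5550

0.5550


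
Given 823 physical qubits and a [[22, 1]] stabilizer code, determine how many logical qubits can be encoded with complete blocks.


Each code block uses 22 physical qubits for 1 logical qubit(s).
Number of complete blocks = floor(823 / 22) = 37
Logical qubits = 37 * 1
= 37

37


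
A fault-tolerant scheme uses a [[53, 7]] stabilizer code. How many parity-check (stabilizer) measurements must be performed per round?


For an [[n,k]] stabilizer code:
Number of stabilizer generators = n - k
= 53 - 7
= 46

46


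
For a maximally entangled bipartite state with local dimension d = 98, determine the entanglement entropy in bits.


For a maximally entangled state in d x d:
S = log2(d) = log2(98)
= 6.6147

6.6147


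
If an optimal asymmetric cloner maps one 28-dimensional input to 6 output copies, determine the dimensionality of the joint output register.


Output space = H^(tensor 6) where dim(H) = 28
dim = 28^6
= 784 (after 2 factors)
= 21952 (after 3 factors)
= 614656 (after 4 factors)
= 17210368 (after 5 factors)
= 481890304 (after 6 factors)
= 481890304

481890304


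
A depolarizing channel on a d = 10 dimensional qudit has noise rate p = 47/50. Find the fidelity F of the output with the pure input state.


F = (1-p) + p/d
= (1 - 0.9400) + 0.9400/10
= 0.0600 + 0.0940
= 0.1540

0.1540


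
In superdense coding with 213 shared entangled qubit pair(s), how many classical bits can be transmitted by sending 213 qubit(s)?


Superdense coding allows 2 classical bits per shared entangled pair.
213 pair(s) -> 2 * 213 = 426 classical bits

426


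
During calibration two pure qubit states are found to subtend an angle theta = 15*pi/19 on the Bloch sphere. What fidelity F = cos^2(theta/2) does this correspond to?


For states separated by angle theta on Bloch sphere:
F = cos^2(theta/2)
theta = 15*pi/19 = 2.4802
theta/2 = 1.2401
cos(theta/2) = 0.3247
F = 0.1054

0.1054


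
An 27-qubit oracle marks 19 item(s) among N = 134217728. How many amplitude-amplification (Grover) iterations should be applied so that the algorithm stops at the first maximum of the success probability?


After j Grover iterations the success probability is P(j) = sin^2((2j+1)*theta), where sin(theta) = sqrt(k/N).
N = 2^27 = 134217728, k = 19
sin(theta) = sqrt(k/N) = 0.0003762459719
theta = arcsin(sqrt(k/N)) = 0.0003762459807 rad
P(j) reaches its first maximum when (2j+1)*theta is as close as possible to pi/2, i.e. j = round(pi/(4*theta) - 1/2).
pi/(4*theta) - 1/2 = 2086.9593
(For comparison, the common estimate pi/4 * sqrt(N/k) = 2087.4593; the exact maximiser is used here.)
Optimal iterations = 2087

2087


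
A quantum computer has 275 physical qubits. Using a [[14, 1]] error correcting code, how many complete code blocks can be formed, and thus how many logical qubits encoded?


Each code block uses 14 physical qubits for 1 logical qubit(s).
Number of complete blocks = floor(275 / 14) = 19
Logical qubits = 19 * 1
= 19

19


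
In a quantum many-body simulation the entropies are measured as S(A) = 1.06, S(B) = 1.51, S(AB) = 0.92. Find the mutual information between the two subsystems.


I(A:B) = S(A) + S(B) - S(AB)
= 1.06 + 1.51 - 0.92
= 1.6500

1.6500


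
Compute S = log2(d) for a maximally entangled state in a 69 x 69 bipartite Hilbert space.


For a maximally entangled state in d x d:
S = log2(d) = log2(69)
= 6.1085

6.1085


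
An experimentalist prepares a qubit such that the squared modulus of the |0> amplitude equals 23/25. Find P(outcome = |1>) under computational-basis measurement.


|alpha|^2 = 23/25 = 0.9200
|beta|^2 = 1 - 23/25 = 2/25 = 0.0800
P(|1>) = |beta|^2 = 0.0800

0.0800


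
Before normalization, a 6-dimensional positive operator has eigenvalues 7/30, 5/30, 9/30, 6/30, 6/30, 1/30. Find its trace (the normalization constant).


tr(M) = sum of eigenvalues
= 7/30 + 5/30 + 9/30 + 6/30 + 6/30 + 1/30
= 34/30
= 1.1333

1.1333


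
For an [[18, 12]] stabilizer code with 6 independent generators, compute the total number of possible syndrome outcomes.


Each stabilizer generator gives a binary (+1 or -1) measurement outcome.
With 6 independent generators:
Total syndromes = 2^6
= 64

64


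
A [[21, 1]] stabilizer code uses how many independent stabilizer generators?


For an [[n,k]] stabilizer code:
Number of stabilizer generators = n - k
= 21 - 1
= 20

20


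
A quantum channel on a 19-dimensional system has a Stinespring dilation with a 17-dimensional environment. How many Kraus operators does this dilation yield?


Tracing out the environment in an orthonormal basis {|i>_E} gives Kraus operators K_i = <i|_E U |0>_E.
Number of Kraus operators = dim(H_env) = d_env
= 17

17


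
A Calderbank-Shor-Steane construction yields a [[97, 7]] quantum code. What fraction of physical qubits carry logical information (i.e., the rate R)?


Code rate R = k/n
= 7/97
= 0.0722

0.0722


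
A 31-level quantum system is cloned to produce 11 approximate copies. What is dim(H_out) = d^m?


Output space = H^(tensor 11) where dim(H) = 31
dim = 31^11
= 961 (after 2 factors)
= 29791 (after 3 factors)
= 923521 (after 4 factors)
= 28629151 (after 5 factors)
= 887503681 (after 6 factors)
= 27512614111 (after 7 factors)
= 852891037441 (after 8 factors)
= 26439622160671 (after 9 factors)
= 819628286980801 (after 10 factors)
= 25408476896404831 (after 11 factors)
= 25408476896404831

25408476896404831


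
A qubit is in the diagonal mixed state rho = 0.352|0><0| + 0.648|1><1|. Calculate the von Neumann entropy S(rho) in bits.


S = -p*log2(p) - (1-p)*log2(1-p)
p = 0.3520, 1-p = 0.6480
= -0.3520 * log2(0.3520) - 0.6480 * log2(0.6480)
= -(-0.5302) - (-0.4056)
= 0.9358

0.9358


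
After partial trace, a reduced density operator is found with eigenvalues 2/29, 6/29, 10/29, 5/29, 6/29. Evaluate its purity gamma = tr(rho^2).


tr(rho^2) = sum of eigenvalues squared
= (2/29)^2 + (6/29)^2 + (10/29)^2 + (5/29)^2 + (6/29)^2
= (4 + 36 + 100 + 25 + 36) / 841
= 201/841
= 0.2390

0.2390


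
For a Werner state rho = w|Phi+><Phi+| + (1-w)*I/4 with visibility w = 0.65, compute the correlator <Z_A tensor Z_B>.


|Phi+> = (|00> + |11>)/sqrt(2)
For the pure Bell state, <Z_A Z_B> = +1 (Bell-state Pauli correlator).
The maximally-mixed part I/4 has tr(I/4 * P tensor P) = 0 for any traceless Pauli P.
So <Z_A Z_B>_rho = w * (+1) + (1 - w) * 0
= 0.65 * (+1)
= 0.6500

0.6500


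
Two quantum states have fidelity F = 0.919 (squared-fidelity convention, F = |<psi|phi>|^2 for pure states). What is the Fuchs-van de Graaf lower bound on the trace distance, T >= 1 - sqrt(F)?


Fuchs-van de Graaf (squared-fidelity convention): 1 - sqrt(F) <= T <= sqrt(1 - F).
Lower bound: T >= 1 - sqrt(F)
sqrt(F) = sqrt(0.919) = 0.9586
T >= 1 - 0.9586
T >= 0.0414

0.0414


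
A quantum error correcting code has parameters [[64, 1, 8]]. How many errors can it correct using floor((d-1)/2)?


Code parameters: [[64, 1, 8]], distance d = 8.
Number of correctable errors = floor((d-1)/2)
= floor((8 - 1)/2)
= floor(7/2)
= 3

3


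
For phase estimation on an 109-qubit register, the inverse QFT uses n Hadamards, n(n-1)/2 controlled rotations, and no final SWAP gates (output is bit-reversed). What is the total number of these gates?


Hadamard gates: 109
Controlled rotations: n*(n-1)/2 = 109*108/2 = 5886
SWAP gates: 0 (omitted)
Total = 109 + 5886
= 5995

5995


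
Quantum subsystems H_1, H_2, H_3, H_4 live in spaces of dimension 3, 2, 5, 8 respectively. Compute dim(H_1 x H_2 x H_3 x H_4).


dim(H_1 x H_2 x H_3 x H_4) = 3 * 2 * 5 * 8
= 6 * 5 * 8
= 30 * 8
= 240

240


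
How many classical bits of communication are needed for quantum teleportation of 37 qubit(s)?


Quantum teleportation requires 2 classical bits per qubit teleported.
37 qubit(s) -> 2 * 37 = 74 classical bits

74


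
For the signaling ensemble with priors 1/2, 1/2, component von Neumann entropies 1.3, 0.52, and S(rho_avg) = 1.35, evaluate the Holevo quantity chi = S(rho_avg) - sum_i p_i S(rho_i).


chi = S(rho) - sum_i p_i * S(rho_i)
Weighted entropy = 1/2 * 1.3 + 1/2 * 0.52
= 0.9100
chi = 1.35 - 0.9100
= 0.4400

0.4400


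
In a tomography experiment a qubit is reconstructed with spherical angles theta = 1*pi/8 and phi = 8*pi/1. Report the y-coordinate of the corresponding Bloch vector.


theta = 0.3927, phi = 25.1327
r_y = sin(theta)*sin(phi) = 0.3827 * 0.0000
r_y = 0.0000

0.0000
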